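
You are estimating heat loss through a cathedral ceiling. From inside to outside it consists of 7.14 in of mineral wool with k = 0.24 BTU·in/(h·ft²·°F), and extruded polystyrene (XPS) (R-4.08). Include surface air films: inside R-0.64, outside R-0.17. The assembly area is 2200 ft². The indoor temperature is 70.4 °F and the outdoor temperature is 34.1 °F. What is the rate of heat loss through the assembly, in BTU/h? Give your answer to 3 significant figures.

2310 BTU/h

7.14/0.24 = 29.75
R_total = 0.64 + 29.75 + 4.08 + 0.17 = 34.64 ft²·°F·h/BTU
Q = A·ΔT/R = 2200 × (70.4 − 34.1) / 34.64 = 2305 BTU/h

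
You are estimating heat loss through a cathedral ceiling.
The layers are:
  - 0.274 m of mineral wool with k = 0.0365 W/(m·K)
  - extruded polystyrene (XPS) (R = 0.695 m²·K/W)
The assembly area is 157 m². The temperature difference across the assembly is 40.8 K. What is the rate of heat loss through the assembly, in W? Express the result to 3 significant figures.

0.274/0.0365 = 7.507
R_total = 7.507 + 0.695 = 8.202 m²·K/W
Q = A·ΔT/R = 157 × 40.8 / 8.202 = 781 W

781 W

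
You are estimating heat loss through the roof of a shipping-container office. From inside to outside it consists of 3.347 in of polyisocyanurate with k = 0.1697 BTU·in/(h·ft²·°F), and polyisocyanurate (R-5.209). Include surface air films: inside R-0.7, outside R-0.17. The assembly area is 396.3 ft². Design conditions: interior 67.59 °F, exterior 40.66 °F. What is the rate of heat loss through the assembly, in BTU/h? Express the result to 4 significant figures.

413.6 BTU/h

3.347/0.1697 = 19.723
R_total = 0.7 + 19.723 + 5.209 + 0.17 = 25.802 ft²·°F·h/BTU
Q = A·ΔT/R = 396.3 × (67.59 − 40.66) / 25.802 = 413.62 BTU/h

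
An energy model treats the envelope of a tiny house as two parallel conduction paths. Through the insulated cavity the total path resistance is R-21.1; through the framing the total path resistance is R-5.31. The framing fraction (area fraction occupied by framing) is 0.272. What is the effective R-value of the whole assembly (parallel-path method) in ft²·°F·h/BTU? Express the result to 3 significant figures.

11.7 ft²·°F·h/BTU

U_eff = 0.728/21.1 + 0.272/5.31 = 0.0345 + 0.05122 = 0.08573
R_eff = 1/U_eff = 11.67 ft²·°F·h/BTU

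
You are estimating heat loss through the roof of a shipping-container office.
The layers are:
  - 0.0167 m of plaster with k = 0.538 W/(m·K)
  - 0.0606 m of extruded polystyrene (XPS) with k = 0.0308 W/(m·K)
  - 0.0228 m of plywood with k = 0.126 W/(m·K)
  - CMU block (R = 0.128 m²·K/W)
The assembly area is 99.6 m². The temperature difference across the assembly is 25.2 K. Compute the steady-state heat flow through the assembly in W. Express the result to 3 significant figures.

1090 W

0.0167/0.538 = 0.03104
0.0606/0.0308 = 1.968
0.0228/0.126 = 0.181
R_total = 0.03104 + 1.968 + 0.181 + 0.128 = 2.308 m²·K/W
Q = A·ΔT/R = 99.6 × 25.2 / 2.308 = 1088 W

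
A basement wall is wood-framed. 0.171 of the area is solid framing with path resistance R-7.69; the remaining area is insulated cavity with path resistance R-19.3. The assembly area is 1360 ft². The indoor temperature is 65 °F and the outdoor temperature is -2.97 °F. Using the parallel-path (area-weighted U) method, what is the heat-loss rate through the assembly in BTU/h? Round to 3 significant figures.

6030 BTU/h

U_eff = 0.829/19.3 + 0.171/7.69 = 0.04295 + 0.02224 = 0.06519
R_eff = 1/U_eff = 15.34 ft²·°F·h/BTU
Q = 1360 × (65 − (-2.97)) / 15.34 = 6026 BTU/h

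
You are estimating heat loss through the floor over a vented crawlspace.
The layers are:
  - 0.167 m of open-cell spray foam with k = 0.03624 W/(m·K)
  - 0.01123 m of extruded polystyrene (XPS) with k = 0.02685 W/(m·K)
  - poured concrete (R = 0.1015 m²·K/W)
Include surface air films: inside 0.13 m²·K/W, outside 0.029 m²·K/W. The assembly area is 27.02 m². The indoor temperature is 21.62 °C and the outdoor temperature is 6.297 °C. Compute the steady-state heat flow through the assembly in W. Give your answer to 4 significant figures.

0.167/0.03624 = 4.6082
0.01123/0.02685 = 0.41825
R_total = 0.13 + 4.6082 + 0.41825 + 0.1015 + 0.029 = 5.2869 m²·K/W
Q = A·ΔT/R = 27.02 × (21.62 − 6.297) / 5.2869 = 78.312 W

78.31 W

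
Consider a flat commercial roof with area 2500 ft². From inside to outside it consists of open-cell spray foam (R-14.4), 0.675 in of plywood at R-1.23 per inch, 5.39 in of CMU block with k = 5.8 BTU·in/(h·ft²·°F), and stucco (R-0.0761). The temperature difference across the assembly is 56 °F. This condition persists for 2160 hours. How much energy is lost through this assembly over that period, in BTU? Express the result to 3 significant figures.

18600000 BTU

0.675 × 1.23 = 0.8303
5.39/5.8 = 0.9293
R_total = 14.4 + 0.8303 + 0.9293 + 0.0761 = 16.24 ft²·°F·h/BTU
Q = 2500 × 56 / 16.24 = 8623 BTU/h
E = 8623 × 2160 = 18630000 BTU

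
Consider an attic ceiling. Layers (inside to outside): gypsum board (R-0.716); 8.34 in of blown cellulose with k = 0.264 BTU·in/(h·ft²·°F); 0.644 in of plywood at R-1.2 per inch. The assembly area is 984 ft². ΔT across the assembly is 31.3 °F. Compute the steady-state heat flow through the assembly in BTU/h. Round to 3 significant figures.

8.34/0.264 = 31.59
0.644 × 1.2 = 0.7728
R_total = 0.716 + 31.59 + 0.7728 = 33.08 ft²·°F·h/BTU
Q = A·ΔT/R = 984 × 31.3 / 33.08 = 931.1 BTU/h

931 BTU/h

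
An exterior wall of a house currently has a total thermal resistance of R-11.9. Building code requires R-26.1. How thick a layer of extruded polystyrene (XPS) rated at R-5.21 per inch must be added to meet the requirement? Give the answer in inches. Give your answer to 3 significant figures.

2.73 in

ΔR = 26.1 − 11.9 = 14.2 ft²·°F·h/BTU
L = ΔR / (R/in) = 14.2/5.21 = 2.726 in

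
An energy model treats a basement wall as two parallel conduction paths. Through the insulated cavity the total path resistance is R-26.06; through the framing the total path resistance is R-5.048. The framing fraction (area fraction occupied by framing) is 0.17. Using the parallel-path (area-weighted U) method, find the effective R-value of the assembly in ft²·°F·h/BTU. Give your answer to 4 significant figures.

15.26 ft²·°F·h/BTU

U_eff = 0.83/26.06 + 0.17/5.048 = 0.03185 + 0.033677 = 0.065526
R_eff = 1/U_eff = 15.261 ft²·°F·h/BTU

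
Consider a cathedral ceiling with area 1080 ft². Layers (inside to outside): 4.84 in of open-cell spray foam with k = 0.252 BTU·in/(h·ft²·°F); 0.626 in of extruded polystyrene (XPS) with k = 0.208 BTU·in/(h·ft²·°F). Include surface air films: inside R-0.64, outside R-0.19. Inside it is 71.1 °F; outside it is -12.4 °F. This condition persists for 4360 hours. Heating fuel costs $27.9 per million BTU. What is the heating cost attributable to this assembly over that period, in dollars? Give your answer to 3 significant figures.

476 dollars

4.84/0.252 = 19.21
0.626/0.208 = 3.01
R_total = 0.64 + 19.21 + 3.01 + 0.19 = 23.05 ft²·°F·h/BTU
Q = 1080 × (71.1 − (-12.4)) / 23.05 = 3913 BTU/h
E = 3913 × 4360 = 17060000 BTU
Cost = 17060000/10⁶ × 27.9 = $476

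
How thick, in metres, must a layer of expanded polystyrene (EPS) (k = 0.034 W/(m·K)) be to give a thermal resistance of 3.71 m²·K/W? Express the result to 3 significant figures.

L = R·k = 3.71 × 0.034 = 0.1261 m

0.126 m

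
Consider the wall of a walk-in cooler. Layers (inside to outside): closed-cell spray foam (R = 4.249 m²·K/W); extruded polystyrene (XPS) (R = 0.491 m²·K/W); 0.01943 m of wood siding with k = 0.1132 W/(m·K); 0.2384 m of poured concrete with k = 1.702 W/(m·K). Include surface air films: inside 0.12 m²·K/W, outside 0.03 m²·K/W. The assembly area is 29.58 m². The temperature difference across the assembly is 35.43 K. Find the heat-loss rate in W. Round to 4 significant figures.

0.01943/0.1132 = 0.17164
0.2384/1.702 = 0.14007
R_total = 0.12 + 4.249 + 0.491 + 0.17164 + 0.14007 + 0.03 = 5.2017 m²·K/W
Q = A·ΔT/R = 29.58 × 35.43 / 5.2017 = 201.48 W

201.5 W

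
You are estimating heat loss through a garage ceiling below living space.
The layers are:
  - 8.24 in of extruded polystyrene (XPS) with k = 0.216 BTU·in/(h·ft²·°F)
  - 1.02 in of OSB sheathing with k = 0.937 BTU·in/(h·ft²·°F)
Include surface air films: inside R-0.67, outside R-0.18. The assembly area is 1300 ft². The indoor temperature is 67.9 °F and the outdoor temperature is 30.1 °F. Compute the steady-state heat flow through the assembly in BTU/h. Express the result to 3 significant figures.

8.24/0.216 = 38.15
1.02/0.937 = 1.089
R_total = 0.67 + 38.15 + 1.089 + 0.18 = 40.09 ft²·°F·h/BTU
Q = A·ΔT/R = 1300 × (67.9 − 30.1) / 40.09 = 1226 BTU/h

1230 BTU/h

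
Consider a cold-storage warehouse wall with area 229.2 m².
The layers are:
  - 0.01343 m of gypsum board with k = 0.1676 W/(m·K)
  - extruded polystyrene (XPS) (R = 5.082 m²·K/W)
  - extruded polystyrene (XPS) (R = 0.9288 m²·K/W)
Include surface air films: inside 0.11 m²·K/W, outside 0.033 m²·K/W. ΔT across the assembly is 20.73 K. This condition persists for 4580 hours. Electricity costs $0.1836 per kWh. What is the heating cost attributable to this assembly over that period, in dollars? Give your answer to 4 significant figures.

640.9 dollars

0.01343/0.1676 = 0.080131
R_total = 0.11 + 0.080131 + 5.082 + 0.9288 + 0.033 = 6.2339 m²·K/W
Q = 229.2 × 20.73 / 6.2339 = 762.17 W
E = 762.17 W × 4580 h / 1000 = 3490.7 kWh
Cost = 3490.7 × 0.1836 = $640.9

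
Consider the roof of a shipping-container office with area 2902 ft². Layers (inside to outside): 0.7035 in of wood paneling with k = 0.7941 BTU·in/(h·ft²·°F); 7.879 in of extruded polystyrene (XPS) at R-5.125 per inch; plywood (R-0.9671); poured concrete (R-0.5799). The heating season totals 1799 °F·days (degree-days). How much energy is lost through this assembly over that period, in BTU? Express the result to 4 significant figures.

0.7035/0.7941 = 0.88591
7.879 × 5.125 = 40.38
R_total = 0.88591 + 40.38 + 0.9671 + 0.5799 = 42.813 ft²·°F·h/BTU
E = A × HDD × 24 / R = 2902 × 1799 × 24 / 42.813 = 2926600 BTU

2927000 BTU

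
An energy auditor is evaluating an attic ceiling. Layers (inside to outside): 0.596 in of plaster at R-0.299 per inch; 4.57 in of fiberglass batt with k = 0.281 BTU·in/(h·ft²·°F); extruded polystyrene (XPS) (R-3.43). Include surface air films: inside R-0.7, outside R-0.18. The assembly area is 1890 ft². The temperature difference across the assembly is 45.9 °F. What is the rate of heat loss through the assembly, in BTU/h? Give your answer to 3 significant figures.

4180 BTU/h

0.596 × 0.299 = 0.1782
4.57/0.281 = 16.26
R_total = 0.7 + 0.1782 + 16.26 + 3.43 + 0.18 = 20.75 ft²·°F·h/BTU
Q = A·ΔT/R = 1890 × 45.9 / 20.75 = 4180 BTU/h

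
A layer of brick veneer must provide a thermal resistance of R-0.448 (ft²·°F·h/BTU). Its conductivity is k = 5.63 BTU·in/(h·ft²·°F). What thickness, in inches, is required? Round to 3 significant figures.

L = R × k = 0.448 × 5.63 = 2.522 in

2.52 in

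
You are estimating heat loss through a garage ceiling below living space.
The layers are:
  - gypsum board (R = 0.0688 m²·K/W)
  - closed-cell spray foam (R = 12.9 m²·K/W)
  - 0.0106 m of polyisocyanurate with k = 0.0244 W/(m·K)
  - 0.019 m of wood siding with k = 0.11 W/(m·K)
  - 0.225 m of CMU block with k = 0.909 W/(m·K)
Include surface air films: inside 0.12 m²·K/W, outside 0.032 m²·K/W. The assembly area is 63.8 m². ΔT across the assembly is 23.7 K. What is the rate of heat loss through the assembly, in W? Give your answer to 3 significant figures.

108 W

0.0106/0.0244 = 0.4344
0.019/0.11 = 0.1727
0.225/0.909 = 0.2475
R_total = 0.12 + 0.0688 + 12.9 + 0.4344 + 0.1727 + 0.2475 + 0.032 = 13.98 m²·K/W
Q = A·ΔT/R = 63.8 × 23.7 / 13.98 = 108.2 W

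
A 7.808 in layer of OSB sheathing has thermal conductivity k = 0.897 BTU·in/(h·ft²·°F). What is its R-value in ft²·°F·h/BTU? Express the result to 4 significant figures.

8.705 ft²·°F·h/BTU

R = L/k = 7.808/0.897 = 8.7046 ft²·°F·h/BTU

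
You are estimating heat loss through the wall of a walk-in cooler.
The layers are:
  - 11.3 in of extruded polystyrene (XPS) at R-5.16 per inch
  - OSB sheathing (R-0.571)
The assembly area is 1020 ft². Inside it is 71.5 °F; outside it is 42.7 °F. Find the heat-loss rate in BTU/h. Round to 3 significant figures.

499 BTU/h

11.3 × 5.16 = 58.31
R_total = 58.31 + 0.571 = 58.88 ft²·°F·h/BTU
Q = A·ΔT/R = 1020 × (71.5 − 42.7) / 58.88 = 498.9 BTU/h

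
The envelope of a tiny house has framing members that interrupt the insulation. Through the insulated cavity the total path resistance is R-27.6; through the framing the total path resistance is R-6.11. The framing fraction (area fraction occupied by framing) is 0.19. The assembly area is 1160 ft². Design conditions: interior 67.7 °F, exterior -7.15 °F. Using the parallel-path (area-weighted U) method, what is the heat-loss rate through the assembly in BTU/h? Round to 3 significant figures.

U_eff = 0.81/27.6 + 0.19/6.11 = 0.02935 + 0.0311 = 0.06044
R_eff = 1/U_eff = 16.54 ft²·°F·h/BTU
Q = 1160 × (67.7 − (-7.15)) / 16.54 = 5248 BTU/h

5250 BTU/h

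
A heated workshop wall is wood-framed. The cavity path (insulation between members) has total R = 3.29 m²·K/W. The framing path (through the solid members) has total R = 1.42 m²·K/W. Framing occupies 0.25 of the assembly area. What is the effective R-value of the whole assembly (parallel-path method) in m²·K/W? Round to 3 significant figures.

U_eff = 0.75/3.29 + 0.25/1.42 = 0.228 + 0.1761 = 0.404
R_eff = 1/U_eff = 2.475 m²·K/W

2.48 m²·K/W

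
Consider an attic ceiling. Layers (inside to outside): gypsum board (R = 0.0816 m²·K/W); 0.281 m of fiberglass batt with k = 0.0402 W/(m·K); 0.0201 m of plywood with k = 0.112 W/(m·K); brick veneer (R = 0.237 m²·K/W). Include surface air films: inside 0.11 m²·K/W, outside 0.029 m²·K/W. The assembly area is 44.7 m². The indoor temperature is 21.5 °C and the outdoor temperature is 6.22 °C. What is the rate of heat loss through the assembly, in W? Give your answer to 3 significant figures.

0.281/0.0402 = 6.99
0.0201/0.112 = 0.1795
R_total = 0.11 + 0.0816 + 6.99 + 0.1795 + 0.237 + 0.029 = 7.627 m²·K/W
Q = A·ΔT/R = 44.7 × (21.5 − 6.22) / 7.627 = 89.55 W

89.6 W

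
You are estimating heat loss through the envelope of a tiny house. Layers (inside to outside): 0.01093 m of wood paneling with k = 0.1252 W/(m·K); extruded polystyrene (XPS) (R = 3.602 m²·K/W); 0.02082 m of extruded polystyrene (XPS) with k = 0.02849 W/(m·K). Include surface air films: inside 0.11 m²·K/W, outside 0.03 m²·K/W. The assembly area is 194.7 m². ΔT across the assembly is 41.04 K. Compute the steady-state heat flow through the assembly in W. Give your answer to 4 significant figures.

1752 W

0.01093/0.1252 = 0.0873
0.02082/0.02849 = 0.73078
R_total = 0.11 + 0.0873 + 3.602 + 0.73078 + 0.03 = 4.5601 m²·K/W
Q = A·ΔT/R = 194.7 × 41.04 / 4.5601 = 1752.3 W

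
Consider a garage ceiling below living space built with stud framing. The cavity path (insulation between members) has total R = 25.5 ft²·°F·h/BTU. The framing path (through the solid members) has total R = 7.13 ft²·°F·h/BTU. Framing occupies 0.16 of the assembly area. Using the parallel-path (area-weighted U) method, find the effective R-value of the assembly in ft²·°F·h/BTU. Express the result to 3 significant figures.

18.1 ft²·°F·h/BTU

U_eff = 0.84/25.5 + 0.16/7.13 = 0.03294 + 0.02244 = 0.05538
R_eff = 1/U_eff = 18.06 ft²·°F·h/BTU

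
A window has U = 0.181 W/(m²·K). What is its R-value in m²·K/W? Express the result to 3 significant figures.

5.52 m²·K/W

R = 1/U = 1/0.181 = 5.525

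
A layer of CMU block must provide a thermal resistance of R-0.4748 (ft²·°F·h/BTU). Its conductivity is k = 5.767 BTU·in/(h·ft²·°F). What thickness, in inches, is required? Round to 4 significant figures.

L = R × k = 0.4748 × 5.767 = 2.7382 in

2.738 in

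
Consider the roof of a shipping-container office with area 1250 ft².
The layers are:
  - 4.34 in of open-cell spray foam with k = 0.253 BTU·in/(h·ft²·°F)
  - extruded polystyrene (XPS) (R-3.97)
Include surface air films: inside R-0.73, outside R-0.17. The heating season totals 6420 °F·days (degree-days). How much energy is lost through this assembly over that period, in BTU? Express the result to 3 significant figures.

4.34/0.253 = 17.15
R_total = 0.73 + 17.15 + 3.97 + 0.17 = 22.02 ft²·°F·h/BTU
E = A × HDD × 24 / R = 1250 × 6420 × 24 / 22.02 = 8745000 BTU

8740000 BTU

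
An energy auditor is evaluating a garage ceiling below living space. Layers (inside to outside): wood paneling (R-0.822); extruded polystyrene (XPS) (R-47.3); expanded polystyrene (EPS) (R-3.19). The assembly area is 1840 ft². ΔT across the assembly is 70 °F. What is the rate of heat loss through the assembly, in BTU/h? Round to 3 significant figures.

2510 BTU/h

R_total = 0.822 + 47.3 + 3.19 = 51.31 ft²·°F·h/BTU
Q = A·ΔT/R = 1840 × 70 / 51.31 = 2510 BTU/h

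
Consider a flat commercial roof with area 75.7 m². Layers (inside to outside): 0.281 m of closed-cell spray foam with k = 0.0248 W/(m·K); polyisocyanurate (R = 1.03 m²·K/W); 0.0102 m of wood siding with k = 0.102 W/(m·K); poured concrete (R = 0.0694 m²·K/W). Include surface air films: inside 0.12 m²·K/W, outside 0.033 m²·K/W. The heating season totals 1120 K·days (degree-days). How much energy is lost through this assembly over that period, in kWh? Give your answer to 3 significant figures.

0.281/0.0248 = 11.33
0.0102/0.102 = 0.1
R_total = 0.12 + 11.33 + 1.03 + 0.1 + 0.0694 + 0.033 = 12.68 m²·K/W
E = A × HDD × 24 / R / 1000 = 75.7 × 1120 × 24 / 12.68 / 1000 = 160.4 kWh

160 kWh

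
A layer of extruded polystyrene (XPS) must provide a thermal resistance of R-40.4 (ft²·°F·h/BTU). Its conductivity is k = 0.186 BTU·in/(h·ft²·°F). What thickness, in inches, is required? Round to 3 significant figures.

7.51 in

L = R × k = 40.4 × 0.186 = 7.514 in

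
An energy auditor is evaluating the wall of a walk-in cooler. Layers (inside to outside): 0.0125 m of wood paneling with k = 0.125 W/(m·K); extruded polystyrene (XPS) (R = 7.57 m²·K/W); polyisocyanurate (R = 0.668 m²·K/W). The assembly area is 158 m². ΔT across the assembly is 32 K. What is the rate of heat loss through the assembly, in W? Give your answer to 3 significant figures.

606 W

0.0125/0.125 = 0.1
R_total = 0.1 + 7.57 + 0.668 = 8.338 m²·K/W
Q = A·ΔT/R = 158 × 32 / 8.338 = 606.4 W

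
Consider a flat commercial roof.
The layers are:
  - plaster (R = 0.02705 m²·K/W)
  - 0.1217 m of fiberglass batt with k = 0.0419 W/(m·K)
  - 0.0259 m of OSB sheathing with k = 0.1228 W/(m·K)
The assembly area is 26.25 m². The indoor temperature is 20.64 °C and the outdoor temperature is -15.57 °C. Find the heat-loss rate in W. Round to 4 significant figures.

302.5 W

0.1217/0.0419 = 2.9045
0.0259/0.1228 = 0.21091
R_total = 0.02705 + 2.9045 + 0.21091 = 3.1425 m²·K/W
Q = A·ΔT/R = 26.25 × (20.64 − (-15.57)) / 3.1425 = 302.47 W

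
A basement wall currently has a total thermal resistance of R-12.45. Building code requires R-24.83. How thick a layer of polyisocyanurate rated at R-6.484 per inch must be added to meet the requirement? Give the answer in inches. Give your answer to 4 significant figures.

ΔR = 24.83 − 12.45 = 12.38 ft²·°F·h/BTU
L = ΔR / (R/in) = 12.38/6.484 = 1.9093 in

1.909 in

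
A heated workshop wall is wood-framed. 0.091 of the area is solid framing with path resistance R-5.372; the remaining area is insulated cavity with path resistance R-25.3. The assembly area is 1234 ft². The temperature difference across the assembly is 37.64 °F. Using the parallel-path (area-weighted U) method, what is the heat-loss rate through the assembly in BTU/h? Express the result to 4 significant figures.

U_eff = 0.909/25.3 + 0.091/5.372 = 0.035929 + 0.01694 = 0.052869
R_eff = 1/U_eff = 18.915 ft²·°F·h/BTU
Q = 1234 × 37.64 / 18.915 = 2455.6 BTU/h

2456 BTU/h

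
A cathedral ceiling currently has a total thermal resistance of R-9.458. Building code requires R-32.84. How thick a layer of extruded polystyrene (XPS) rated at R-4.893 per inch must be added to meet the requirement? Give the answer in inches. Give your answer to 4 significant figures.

4.779 in

ΔR = 32.84 − 9.458 = 23.382 ft²·°F·h/BTU
L = ΔR / (R/in) = 23.382/4.893 = 4.7787 in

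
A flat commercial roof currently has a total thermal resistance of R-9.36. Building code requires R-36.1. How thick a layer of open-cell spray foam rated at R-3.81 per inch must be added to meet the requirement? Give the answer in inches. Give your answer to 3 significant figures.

ΔR = 36.1 − 9.36 = 26.74 ft²·°F·h/BTU
L = ΔR / (R/in) = 26.74/3.81 = 7.018 in

7.02 in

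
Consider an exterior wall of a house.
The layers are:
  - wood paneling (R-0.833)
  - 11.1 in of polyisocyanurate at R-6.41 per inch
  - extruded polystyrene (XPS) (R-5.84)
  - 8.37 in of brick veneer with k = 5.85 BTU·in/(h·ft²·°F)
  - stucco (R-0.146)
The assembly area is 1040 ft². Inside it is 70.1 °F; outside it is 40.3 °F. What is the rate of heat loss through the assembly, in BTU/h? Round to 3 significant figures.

390 BTU/h

11.1 × 6.41 = 71.15
8.37/5.85 = 1.431
R_total = 0.833 + 71.15 + 5.84 + 1.431 + 0.146 = 79.4 ft²·°F·h/BTU
Q = A·ΔT/R = 1040 × (70.1 − 40.3) / 79.4 = 390.3 BTU/h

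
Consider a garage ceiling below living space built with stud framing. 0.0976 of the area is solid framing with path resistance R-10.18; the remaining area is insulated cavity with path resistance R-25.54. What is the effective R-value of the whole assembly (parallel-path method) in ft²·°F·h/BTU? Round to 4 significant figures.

U_eff = 0.9024/25.54 + 0.0976/10.18 = 0.035333 + 0.0095874 = 0.04492
R_eff = 1/U_eff = 22.262 ft²·°F·h/BTU

22.26 ft²·°F·h/BTU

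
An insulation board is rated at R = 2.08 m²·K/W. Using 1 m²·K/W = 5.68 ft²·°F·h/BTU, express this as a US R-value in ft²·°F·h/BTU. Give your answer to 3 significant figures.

11.8 ft²·°F·h/BTU

R_US = 2.08 × 5.68 = 11.81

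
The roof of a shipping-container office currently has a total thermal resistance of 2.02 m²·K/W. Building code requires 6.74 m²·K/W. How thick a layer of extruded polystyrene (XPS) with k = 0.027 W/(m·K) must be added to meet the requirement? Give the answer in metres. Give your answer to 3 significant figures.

ΔR = 6.74 − 2.02 = 4.72 m²·K/W
L = ΔR × k = 4.72 × 0.027 = 0.1274 m

0.127 m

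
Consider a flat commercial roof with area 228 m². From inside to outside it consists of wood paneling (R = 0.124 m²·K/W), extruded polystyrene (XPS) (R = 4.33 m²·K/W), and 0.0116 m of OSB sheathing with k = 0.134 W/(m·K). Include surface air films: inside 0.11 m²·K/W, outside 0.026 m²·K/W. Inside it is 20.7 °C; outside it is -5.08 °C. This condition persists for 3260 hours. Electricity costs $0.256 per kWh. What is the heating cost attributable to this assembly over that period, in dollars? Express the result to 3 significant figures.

0.0116/0.134 = 0.08657
R_total = 0.11 + 0.124 + 4.33 + 0.08657 + 0.026 = 4.677 m²·K/W
Q = 228 × (20.7 − (-5.08)) / 4.677 = 1257 W
E = 1257 W × 3260 h / 1000 = 4097 kWh
Cost = 4097 × 0.256 = $1049

1050 dollars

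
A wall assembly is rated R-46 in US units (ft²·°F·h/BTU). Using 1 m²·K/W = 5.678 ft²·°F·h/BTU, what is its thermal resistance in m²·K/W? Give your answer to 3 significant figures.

R_SI = 46/5.678 = 8.101

8.10 m²·K/W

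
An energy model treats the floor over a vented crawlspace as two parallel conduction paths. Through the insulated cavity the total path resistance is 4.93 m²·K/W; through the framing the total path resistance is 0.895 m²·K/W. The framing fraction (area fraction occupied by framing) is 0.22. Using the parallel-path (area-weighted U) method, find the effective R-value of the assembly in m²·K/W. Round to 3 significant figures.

U_eff = 0.78/4.93 + 0.22/0.895 = 0.1582 + 0.2458 = 0.404
R_eff = 1/U_eff = 2.475 m²·K/W

2.48 m²·K/W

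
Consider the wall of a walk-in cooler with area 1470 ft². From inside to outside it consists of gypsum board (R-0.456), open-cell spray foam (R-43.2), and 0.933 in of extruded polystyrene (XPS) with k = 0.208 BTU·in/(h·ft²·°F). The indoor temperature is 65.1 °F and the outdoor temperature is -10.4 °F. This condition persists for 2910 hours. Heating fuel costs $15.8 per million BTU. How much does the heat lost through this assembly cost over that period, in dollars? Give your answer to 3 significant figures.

106 dollars

0.933/0.208 = 4.486
R_total = 0.456 + 43.2 + 4.486 = 48.14 ft²·°F·h/BTU
Q = 1470 × (65.1 − (-10.4)) / 48.14 = 2305 BTU/h
E = 2305 × 2910 = 6709000 BTU
Cost = 6709000/10⁶ × 15.8 = $106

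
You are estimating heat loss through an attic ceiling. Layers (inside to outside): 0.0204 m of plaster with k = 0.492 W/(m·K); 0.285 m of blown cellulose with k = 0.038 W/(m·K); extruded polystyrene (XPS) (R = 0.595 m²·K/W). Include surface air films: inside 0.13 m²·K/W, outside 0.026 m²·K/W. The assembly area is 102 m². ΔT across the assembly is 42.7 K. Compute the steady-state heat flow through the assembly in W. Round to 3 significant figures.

0.0204/0.492 = 0.04146
0.285/0.038 = 7.5
R_total = 0.13 + 0.04146 + 7.5 + 0.595 + 0.026 = 8.292 m²·K/W
Q = A·ΔT/R = 102 × 42.7 / 8.292 = 525.2 W

525 W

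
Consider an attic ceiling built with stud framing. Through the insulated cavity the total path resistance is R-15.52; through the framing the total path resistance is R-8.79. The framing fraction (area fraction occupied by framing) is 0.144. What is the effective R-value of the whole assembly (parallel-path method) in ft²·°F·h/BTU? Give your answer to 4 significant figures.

13.98 ft²·°F·h/BTU

U_eff = 0.856/15.52 + 0.144/8.79 = 0.055155 + 0.016382 = 0.071537
R_eff = 1/U_eff = 13.979 ft²·°F·h/BTU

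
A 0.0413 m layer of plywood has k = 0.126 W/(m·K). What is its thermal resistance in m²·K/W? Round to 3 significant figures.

R = L/k = 0.0413/0.126 = 0.3278 m²·K/W

0.328 m²·K/W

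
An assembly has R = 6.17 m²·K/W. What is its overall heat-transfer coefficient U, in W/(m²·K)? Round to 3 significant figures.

U = 1/R = 1/6.17 = 0.1621

0.162 W/(m²·K)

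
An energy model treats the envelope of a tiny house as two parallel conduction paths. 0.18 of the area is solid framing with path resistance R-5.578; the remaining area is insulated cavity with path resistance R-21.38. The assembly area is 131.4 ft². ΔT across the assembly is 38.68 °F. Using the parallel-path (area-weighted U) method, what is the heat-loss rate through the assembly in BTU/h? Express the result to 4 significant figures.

U_eff = 0.82/21.38 + 0.18/5.578 = 0.038354 + 0.03227 = 0.070623
R_eff = 1/U_eff = 14.16 ft²·°F·h/BTU
Q = 131.4 × 38.68 / 14.16 = 358.95 BTU/h

358.9 BTU/h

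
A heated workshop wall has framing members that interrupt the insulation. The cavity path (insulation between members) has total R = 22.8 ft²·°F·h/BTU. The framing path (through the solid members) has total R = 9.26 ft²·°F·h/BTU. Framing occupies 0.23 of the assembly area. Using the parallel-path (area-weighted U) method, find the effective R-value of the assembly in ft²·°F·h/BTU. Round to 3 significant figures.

U_eff = 0.77/22.8 + 0.23/9.26 = 0.03377 + 0.02484 = 0.05861
R_eff = 1/U_eff = 17.06 ft²·°F·h/BTU

17.1 ft²·°F·h/BTU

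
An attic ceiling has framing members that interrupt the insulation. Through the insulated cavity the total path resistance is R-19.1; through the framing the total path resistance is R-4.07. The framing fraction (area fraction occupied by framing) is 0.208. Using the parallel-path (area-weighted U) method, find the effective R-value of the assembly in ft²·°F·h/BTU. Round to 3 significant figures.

10.8 ft²·°F·h/BTU

U_eff = 0.792/19.1 + 0.208/4.07 = 0.04147 + 0.05111 = 0.09257
R_eff = 1/U_eff = 10.8 ft²·°F·h/BTU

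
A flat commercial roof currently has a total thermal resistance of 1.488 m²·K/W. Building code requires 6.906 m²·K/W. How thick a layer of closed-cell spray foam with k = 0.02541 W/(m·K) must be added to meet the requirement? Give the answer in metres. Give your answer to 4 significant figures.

ΔR = 6.906 − 1.488 = 5.418 m²·K/W
L = ΔR × k = 5.418 × 0.02541 = 0.13767 m

0.1377 m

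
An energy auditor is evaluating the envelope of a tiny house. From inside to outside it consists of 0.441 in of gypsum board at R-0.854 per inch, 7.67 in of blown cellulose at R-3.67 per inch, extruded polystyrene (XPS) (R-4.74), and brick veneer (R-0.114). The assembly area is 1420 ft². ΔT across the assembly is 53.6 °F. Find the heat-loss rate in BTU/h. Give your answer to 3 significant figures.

2280 BTU/h

0.441 × 0.854 = 0.3766
7.67 × 3.67 = 28.15
R_total = 0.3766 + 28.15 + 4.74 + 0.114 = 33.38 ft²·°F·h/BTU
Q = A·ΔT/R = 1420 × 53.6 / 33.38 = 2280 BTU/h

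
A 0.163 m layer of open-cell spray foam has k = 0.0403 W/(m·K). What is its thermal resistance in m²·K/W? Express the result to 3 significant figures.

R = L/k = 0.163/0.0403 = 4.045 m²·K/W

4.04 m²·K/W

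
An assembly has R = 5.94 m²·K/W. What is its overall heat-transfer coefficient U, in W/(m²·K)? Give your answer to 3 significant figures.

0.168 W/(m²·K)

U = 1/R = 1/5.94 = 0.1684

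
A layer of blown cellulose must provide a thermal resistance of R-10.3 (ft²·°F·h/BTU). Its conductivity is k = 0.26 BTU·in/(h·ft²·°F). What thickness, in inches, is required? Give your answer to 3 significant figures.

2.68 in

L = R × k = 10.3 × 0.26 = 2.678 in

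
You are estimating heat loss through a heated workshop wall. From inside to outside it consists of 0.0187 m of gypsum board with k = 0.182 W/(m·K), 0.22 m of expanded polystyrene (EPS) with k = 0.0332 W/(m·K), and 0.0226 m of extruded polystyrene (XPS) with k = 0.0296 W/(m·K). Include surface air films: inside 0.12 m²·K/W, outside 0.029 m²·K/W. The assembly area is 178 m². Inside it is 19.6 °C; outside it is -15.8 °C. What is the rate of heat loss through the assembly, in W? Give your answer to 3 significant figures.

0.0187/0.182 = 0.1027
0.22/0.0332 = 6.627
0.0226/0.0296 = 0.7635
R_total = 0.12 + 0.1027 + 6.627 + 0.7635 + 0.029 = 7.642 m²·K/W
Q = A·ΔT/R = 178 × (19.6 − (-15.8)) / 7.642 = 824.6 W

825 W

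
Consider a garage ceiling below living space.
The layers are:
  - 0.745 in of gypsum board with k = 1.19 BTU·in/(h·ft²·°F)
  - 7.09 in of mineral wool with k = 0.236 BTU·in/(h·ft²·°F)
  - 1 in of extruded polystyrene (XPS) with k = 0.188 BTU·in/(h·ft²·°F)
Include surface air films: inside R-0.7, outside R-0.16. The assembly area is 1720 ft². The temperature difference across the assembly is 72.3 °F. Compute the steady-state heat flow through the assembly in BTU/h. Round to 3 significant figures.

0.745/1.19 = 0.6261
7.09/0.236 = 30.04
1/0.188 = 5.319
R_total = 0.7 + 0.6261 + 30.04 + 5.319 + 0.16 = 36.85 ft²·°F·h/BTU
Q = A·ΔT/R = 1720 × 72.3 / 36.85 = 3375 BTU/h

3370 BTU/h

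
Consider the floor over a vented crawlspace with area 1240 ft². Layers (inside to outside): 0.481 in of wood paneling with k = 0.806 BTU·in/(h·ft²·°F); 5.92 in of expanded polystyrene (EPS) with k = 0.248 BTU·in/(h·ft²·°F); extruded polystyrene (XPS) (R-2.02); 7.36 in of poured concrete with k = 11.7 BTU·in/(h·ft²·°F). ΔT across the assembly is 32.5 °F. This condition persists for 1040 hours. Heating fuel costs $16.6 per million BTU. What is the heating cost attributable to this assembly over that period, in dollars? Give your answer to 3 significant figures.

25.7 dollars

0.481/0.806 = 0.5968
5.92/0.248 = 23.87
7.36/11.7 = 0.6291
R_total = 0.5968 + 23.87 + 2.02 + 0.6291 = 27.12 ft²·°F·h/BTU
Q = 1240 × 32.5 / 27.12 = 1486 BTU/h
E = 1486 × 1040 = 1546000 BTU
Cost = 1546000/10⁶ × 16.6 = $25.66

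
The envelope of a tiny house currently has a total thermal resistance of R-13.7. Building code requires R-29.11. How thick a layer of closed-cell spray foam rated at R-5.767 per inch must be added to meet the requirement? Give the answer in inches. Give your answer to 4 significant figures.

ΔR = 29.11 − 13.7 = 15.41 ft²·°F·h/BTU
L = ΔR / (R/in) = 15.41/5.767 = 2.6721 in

2.672 in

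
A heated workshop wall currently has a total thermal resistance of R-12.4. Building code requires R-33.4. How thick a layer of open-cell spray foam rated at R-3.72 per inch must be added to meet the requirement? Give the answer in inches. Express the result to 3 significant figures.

5.65 in

ΔR = 33.4 − 12.4 = 21 ft²·°F·h/BTU
L = ΔR / (R/in) = 21/3.72 = 5.645 in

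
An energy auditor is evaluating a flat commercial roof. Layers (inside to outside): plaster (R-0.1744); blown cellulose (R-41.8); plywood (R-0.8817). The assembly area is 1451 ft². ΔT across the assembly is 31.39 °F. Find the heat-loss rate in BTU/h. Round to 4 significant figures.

R_total = 0.1744 + 41.8 + 0.8817 = 42.856 ft²·°F·h/BTU
Q = A·ΔT/R = 1451 × 31.39 / 42.856 = 1062.8 BTU/h

1063 BTU/h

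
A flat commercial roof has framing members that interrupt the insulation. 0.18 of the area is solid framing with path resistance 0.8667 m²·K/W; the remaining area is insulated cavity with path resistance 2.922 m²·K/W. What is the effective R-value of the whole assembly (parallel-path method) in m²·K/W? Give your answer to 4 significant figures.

2.048 m²·K/W

U_eff = 0.82/2.922 + 0.18/0.8667 = 0.28063 + 0.20768 = 0.48831
R_eff = 1/U_eff = 2.0479 m²·K/W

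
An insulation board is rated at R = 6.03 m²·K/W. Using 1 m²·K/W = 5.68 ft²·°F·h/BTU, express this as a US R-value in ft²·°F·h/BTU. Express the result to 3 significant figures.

R_US = 6.03 × 5.68 = 34.25

34.3 ft²·°F·h/BTU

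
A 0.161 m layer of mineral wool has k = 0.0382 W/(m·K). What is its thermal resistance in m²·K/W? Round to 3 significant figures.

4.21 m²·K/W

R = L/k = 0.161/0.0382 = 4.215 m²·K/W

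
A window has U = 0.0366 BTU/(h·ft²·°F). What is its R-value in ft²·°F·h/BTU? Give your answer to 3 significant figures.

R = 1/U = 1/0.0366 = 27.32

27.3 ft²·°F·h/BTU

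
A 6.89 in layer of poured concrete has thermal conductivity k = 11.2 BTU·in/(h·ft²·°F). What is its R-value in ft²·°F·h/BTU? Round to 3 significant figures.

0.615 ft²·°F·h/BTU

R = L/k = 6.89/11.2 = 0.6152 ft²·°F·h/BTU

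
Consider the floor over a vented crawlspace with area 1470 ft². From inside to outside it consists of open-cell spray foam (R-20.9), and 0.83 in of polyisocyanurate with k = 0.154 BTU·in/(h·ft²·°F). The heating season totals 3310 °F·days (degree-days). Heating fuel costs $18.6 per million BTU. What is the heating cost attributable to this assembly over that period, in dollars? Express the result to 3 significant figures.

0.83/0.154 = 5.39
R_total = 20.9 + 5.39 = 26.29 ft²·°F·h/BTU
E = A × HDD × 24 / R = 1470 × 3310 × 24 / 26.29 = 4442000 BTU
Cost = 4442000/10⁶ × 18.6 = $82.62

82.6 dollars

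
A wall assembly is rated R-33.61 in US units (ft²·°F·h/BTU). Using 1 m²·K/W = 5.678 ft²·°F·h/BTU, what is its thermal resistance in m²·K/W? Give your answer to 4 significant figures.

R_SI = 33.61/5.678 = 5.9193

5.919 m²·K/W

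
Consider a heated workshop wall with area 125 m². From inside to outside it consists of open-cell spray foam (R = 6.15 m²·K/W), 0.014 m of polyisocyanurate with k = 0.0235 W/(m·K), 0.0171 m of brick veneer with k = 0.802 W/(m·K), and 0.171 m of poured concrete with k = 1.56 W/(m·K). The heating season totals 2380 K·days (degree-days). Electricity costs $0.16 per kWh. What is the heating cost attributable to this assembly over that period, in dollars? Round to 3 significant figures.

166 dollars

0.014/0.0235 = 0.5957
0.0171/0.802 = 0.02132
0.171/1.56 = 0.1096
R_total = 6.15 + 0.5957 + 0.02132 + 0.1096 = 6.877 m²·K/W
E = A × HDD × 24 / R / 1000 = 125 × 2380 × 24 / 6.877 / 1000 = 1038 kWh
Cost = 1038 × 0.16 = $166.1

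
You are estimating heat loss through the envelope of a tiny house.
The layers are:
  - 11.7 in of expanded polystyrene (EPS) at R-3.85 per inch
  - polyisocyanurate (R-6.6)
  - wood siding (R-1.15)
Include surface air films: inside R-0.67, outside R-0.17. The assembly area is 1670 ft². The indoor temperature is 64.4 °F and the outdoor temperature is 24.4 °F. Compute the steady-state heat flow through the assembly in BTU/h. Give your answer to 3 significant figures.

11.7 × 3.85 = 45.05
R_total = 0.67 + 45.05 + 6.6 + 1.15 + 0.17 = 53.63 ft²·°F·h/BTU
Q = A·ΔT/R = 1670 × (64.4 − 24.4) / 53.63 = 1245 BTU/h

1250 BTU/h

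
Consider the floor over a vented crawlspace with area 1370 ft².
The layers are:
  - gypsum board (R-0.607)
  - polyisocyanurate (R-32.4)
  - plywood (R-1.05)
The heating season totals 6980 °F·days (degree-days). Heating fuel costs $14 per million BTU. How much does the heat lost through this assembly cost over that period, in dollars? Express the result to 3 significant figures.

R_total = 0.607 + 32.4 + 1.05 = 34.06 ft²·°F·h/BTU
E = A × HDD × 24 / R = 1370 × 6980 × 24 / 34.06 = 6739000 BTU
Cost = 6739000/10⁶ × 14 = $94.34

94.3 dollars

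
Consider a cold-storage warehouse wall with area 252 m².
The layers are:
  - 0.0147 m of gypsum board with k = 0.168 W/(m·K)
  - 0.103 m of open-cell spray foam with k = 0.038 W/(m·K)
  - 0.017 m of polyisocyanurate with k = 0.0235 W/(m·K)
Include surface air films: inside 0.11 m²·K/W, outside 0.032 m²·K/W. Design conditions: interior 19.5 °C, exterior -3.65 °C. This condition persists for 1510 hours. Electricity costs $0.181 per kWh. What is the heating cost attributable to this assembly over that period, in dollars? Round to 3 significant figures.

435 dollars

0.0147/0.168 = 0.0875
0.103/0.038 = 2.711
0.017/0.0235 = 0.7234
R_total = 0.11 + 0.0875 + 2.711 + 0.7234 + 0.032 = 3.663 m²·K/W
Q = 252 × (19.5 − (-3.65)) / 3.663 = 1592 W
E = 1592 W × 1510 h / 1000 = 2405 kWh
Cost = 2405 × 0.181 = $435.2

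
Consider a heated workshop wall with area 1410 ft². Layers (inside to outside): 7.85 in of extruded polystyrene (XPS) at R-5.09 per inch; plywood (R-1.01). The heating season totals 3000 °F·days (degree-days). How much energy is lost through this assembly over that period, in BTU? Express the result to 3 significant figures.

2480000 BTU

7.85 × 5.09 = 39.96
R_total = 39.96 + 1.01 = 40.97 ft²·°F·h/BTU
E = A × HDD × 24 / R = 1410 × 3000 × 24 / 40.97 = 2478000 BTU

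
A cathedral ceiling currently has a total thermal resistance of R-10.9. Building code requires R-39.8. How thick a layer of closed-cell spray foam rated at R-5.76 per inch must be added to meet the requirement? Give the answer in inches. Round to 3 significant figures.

ΔR = 39.8 − 10.9 = 28.9 ft²·°F·h/BTU
L = ΔR / (R/in) = 28.9/5.76 = 5.017 in

5.02 in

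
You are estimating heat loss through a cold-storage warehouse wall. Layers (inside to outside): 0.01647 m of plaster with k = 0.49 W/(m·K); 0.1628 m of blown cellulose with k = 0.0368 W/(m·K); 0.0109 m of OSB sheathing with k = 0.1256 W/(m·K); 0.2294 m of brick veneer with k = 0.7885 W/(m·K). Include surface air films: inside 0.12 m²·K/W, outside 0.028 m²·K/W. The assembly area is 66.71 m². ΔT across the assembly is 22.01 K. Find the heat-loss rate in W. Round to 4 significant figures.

0.01647/0.49 = 0.033612
0.1628/0.0368 = 4.4239
0.0109/0.1256 = 0.086783
0.2294/0.7885 = 0.29093
R_total = 0.12 + 0.033612 + 4.4239 + 0.086783 + 0.29093 + 0.028 = 4.9832 m²·K/W
Q = A·ΔT/R = 66.71 × 22.01 / 4.9832 = 294.65 W

294.6 W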